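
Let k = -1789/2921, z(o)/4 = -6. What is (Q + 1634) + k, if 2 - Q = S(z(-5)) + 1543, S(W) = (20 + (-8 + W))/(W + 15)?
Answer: 797908/8763 ≈ 91.054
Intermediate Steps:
z(o) = -24 (z(o) = 4*(-6) = -24)
k = -1789/2921 (k = -1789*1/2921 = -1789/2921 ≈ -0.61246)
S(W) = (12 + W)/(15 + W)
Q = -4627/3 (Q = 2 - ((12 - 24)/(15 - 24) + 1543) = 2 - (-12/(-9) + 1543) = 2 - (-⅑*(-12) + 1543) = 2 - (4/3 + 1543) = 2 - 1*4633/3 = 2 - 4633/3 = -4627/3 ≈ -1542.3)
(Q + 1634) + k = (-4627/3 + 1634) - 1789/2921 = 275/3 - 1789/2921 = 797908/8763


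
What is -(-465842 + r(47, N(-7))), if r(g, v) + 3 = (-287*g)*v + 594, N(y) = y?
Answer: 370828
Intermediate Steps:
r(g, v) = 591 - 287*g*v (r(g, v) = -3 + ((-287*g)*v + 594) = -3 + (-287*g*v + 594) = -3 + (594 - 287*g*v) = 591 - 287*g*v)
-(-465842 + r(47, N(-7))) = -(-465842 + (591 - 287*47*(-7))) = -(-465842 + (591 + 94423)) = -(-465842 + 95014) = -1*(-370828) = 370828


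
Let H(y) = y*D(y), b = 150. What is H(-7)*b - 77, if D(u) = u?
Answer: 7273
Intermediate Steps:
H(y) = y**2 (H(y) = y*y = y**2)
H(-7)*b - 77 = (-7)**2*150 - 77 = 49*150 - 77 = 7350 - 77 = 7273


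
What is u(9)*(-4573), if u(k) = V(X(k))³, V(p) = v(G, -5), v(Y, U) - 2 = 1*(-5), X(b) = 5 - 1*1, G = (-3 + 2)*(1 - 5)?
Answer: 123471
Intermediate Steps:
G = 4 (G = -1*(-4) = 4)
X(b) = 4 (X(b) = 5 - 1 = 4)
v(Y, U) = -3 (v(Y, U) = 2 + 1*(-5) = 2 - 5 = -3)
V(p) = -3
u(k) = -27 (u(k) = (-3)³ = -27)
u(9)*(-4573) = -27*(-4573) = 123471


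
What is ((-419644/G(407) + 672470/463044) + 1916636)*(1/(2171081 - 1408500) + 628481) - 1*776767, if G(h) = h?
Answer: 43255447382813856069462722/35928795630387 ≈ 1.2039e+12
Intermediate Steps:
((-419644/G(407) + 672470/463044) + 1916636)*(1/(2171081 - 1408500) + 628481) - 1*776767 = ((-419644/407 + 672470/463044) + 1916636)*(1/(2171081 - 1408500) + 628481) - 1*776767 = ((-419644*1/407 + 672470*(1/463044)) + 1916636)*(1/762581 + 628481) - 776767 = ((-419644/407 + 336235/231522) + 1916636)*(1/762581 + 628481) - 776767 = (-97019970523/94229454 + 1916636)*(479267669462/762581) - 776767 = (180506543826221/94229454)*(479267669462/762581) - 776767 = 43255475291116651498281551/35928795630387 - 776767 = 43255447382813856069462722/35928795630387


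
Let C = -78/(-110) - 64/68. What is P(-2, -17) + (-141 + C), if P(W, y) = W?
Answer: -133922/935 ≈ -143.23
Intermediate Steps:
C = -217/935 (C = -78*(-1/110) - 64*1/68 = 39/55 - 16/17 = -217/935 ≈ -0.23209)
P(-2, -17) + (-141 + C) = -2 + (-141 - 217/935) = -2 - 132052/935 = -133922/935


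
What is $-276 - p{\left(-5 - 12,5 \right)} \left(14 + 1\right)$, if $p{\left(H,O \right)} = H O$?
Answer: $999$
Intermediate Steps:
$-276 - p{\left(-5 - 12,5 \right)} \left(14 + 1\right) = -276 - \left(-5 - 12\right) 5 \left(14 + 1\right) = -276 - \left(-5 - 12\right) 5 \cdot 15 = -276 - \left(-17\right) 5 \cdot 15 = -276 - \left(-85\right) 15 = -276 - -1275 = -276 + 1275 = 999$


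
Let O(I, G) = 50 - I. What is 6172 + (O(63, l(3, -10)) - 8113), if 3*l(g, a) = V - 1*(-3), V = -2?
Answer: -1954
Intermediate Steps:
l(g, a) = ⅓ (l(g, a) = (-2 - 1*(-3))/3 = (-2 + 3)/3 = (⅓)*1 = ⅓)
6172 + (O(63, l(3, -10)) - 8113) = 6172 + ((50 - 1*63) - 8113) = 6172 + ((50 - 63) - 8113) = 6172 + (-13 - 8113) = 6172 - 8126 = -1954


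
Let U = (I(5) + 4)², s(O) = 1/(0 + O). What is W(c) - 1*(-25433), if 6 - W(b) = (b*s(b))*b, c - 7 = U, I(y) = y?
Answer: 25351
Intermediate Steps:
s(O) = 1/O
U = 81 (U = (5 + 4)² = 9² = 81)
c = 88 (c = 7 + 81 = 88)
W(b) = 6 - b (W(b) = 6 - b/b*b = 6 - b)
W(c) - 1*(-25433) = (6 - 1*88) - 1*(-25433) = (6 - 88) + 25433 = -82 + 25433 = 25351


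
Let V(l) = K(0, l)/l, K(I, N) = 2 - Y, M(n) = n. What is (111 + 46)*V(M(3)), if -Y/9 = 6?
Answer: 8792/3 ≈ 2930.7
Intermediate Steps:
Y = -54 (Y = -9*6 = -54)
K(I, N) = 56 (K(I, N) = 2 - 1*(-54) = 2 + 54 = 56)
V(l) = 56/l
(111 + 46)*V(M(3)) = (111 + 46)*(56/3) = 157*(56*(1/3)) = 157*(56/3) = 8792/3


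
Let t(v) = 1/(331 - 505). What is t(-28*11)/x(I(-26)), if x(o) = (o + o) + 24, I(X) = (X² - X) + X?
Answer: -1/239424 ≈ -4.1767e-6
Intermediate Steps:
t(v) = -1/174 (t(v) = 1/(-174) = -1/174)
I(X) = X²
x(o) = 24 + 2*o (x(o) = 2*o + 24 = 24 + 2*o)
t(-28*11)/x(I(-26)) = -1/(174*(24 + 2*(-26)²)) = -1/(174*(24 + 2*676)) = -1/(174*(24 + 1352)) = -1/174/1376 = -1/174*1/1376 = -1/239424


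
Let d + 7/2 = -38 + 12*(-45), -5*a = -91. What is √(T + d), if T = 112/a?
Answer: I*√388934/26 ≈ 23.986*I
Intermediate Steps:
a = 91/5 (a = -⅕*(-91) = 91/5 ≈ 18.200)
T = 80/13 (T = 112/(91/5) = (5/91)*112 = 80/13 ≈ 6.1538)
d = -1163/2 (d = -7/2 + (-38 + 12*(-45)) = -7/2 + (-38 - 540) = -7/2 - 578 = -1163/2 ≈ -581.50)
√(T + d) = √(80/13 - 1163/2) = √(-14959/26) = I*√388934/26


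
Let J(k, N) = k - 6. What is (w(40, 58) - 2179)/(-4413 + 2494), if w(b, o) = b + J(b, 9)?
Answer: 2105/1919 ≈ 1.0969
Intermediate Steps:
J(k, N) = -6 + k
w(b, o) = -6 + 2*b (w(b, o) = b + (-6 + b) = -6 + 2*b)
(w(40, 58) - 2179)/(-4413 + 2494) = ((-6 + 2*40) - 2179)/(-4413 + 2494) = ((-6 + 80) - 2179)/(-1919) = (74 - 2179)*(-1/1919) = -2105*(-1/1919) = 2105/1919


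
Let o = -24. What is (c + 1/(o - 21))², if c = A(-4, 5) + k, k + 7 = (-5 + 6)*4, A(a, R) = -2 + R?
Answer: 1/2025 ≈ 0.00049383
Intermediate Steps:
k = -3 (k = -7 + (-5 + 6)*4 = -7 + 1*4 = -7 + 4 = -3)
c = 0 (c = (-2 + 5) - 3 = 3 - 3 = 0)
(c + 1/(o - 21))² = (0 + 1/(-24 - 21))² = (0 + 1/(-45))² = (0 - 1/45)² = (-1/45)² = 1/2025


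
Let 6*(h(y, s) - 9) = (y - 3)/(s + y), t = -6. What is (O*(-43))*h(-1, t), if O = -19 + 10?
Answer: 24639/7 ≈ 3519.9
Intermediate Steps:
h(y, s) = 9 + (-3 + y)/(6*(s + y)) (h(y, s) = 9 + ((y - 3)/(s + y))/6 = 9 + ((-3 + y)/(s + y))/6 = 9 + (-3 + y)/(6*(s + y)))
O = -9
(O*(-43))*h(-1, t) = (-9*(-43))*((-3 + 54*(-6) + 55*(-1))/(6*(-6 - 1))) = 387*((⅙)*(-3 - 324 - 55)/(-7)) = 387*((⅙)*(-⅐)*(-382)) = 387*(191/21) = 24639/7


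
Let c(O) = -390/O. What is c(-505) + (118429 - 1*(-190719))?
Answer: 31224026/101 ≈ 3.0915e+5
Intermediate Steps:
c(-505) + (118429 - 1*(-190719)) = -390/(-505) + (118429 - 1*(-190719)) = -390*(-1/505) + (118429 + 190719) = 78/101 + 309148 = 31224026/101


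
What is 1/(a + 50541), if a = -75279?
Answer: -1/24738 ≈ -4.0424e-5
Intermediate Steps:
1/(a + 50541) = 1/(-75279 + 50541) = 1/(-24738) = -1/24738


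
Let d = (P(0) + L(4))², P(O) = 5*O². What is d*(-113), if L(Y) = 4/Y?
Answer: -113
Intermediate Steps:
d = 1 (d = (5*0² + 4/4)² = (5*0 + 4*(¼))² = (0 + 1)² = 1² = 1)
d*(-113) = 1*(-113) = -113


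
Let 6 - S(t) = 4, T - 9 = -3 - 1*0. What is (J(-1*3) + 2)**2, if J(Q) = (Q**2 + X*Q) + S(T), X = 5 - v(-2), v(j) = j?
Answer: 64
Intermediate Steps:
T = 6 (T = 9 + (-3 - 1*0) = 9 + (-3 + 0) = 9 - 3 = 6)
S(t) = 2 (S(t) = 6 - 1*4 = 6 - 4 = 2)
X = 7 (X = 5 - 1*(-2) = 5 + 2 = 7)
J(Q) = 2 + Q**2 + 7*Q (J(Q) = (Q**2 + 7*Q) + 2 = 2 + Q**2 + 7*Q)
(J(-1*3) + 2)**2 = ((2 + (-1*3)**2 + 7*(-1*3)) + 2)**2 = ((2 + (-3)**2 + 7*(-3)) + 2)**2 = ((2 + 9 - 21) + 2)**2 = (-10 + 2)**2 = (-8)**2 = 64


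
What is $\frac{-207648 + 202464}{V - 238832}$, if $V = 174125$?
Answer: $\frac{1728}{21569} \approx 0.080115$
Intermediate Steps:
$\frac{-207648 + 202464}{V - 238832} = \frac{-207648 + 202464}{174125 - 238832} = - \frac{5184}{174125 - 238832} = - \frac{5184}{-64707} = \left(-5184\right) \left(- \frac{1}{64707}\right) = \frac{1728}{21569}$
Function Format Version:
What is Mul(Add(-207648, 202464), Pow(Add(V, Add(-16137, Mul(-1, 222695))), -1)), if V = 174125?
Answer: Rational(1728, 21569) ≈ 0.080115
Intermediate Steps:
Mul(Add(-207648, 202464), Pow(Add(V, Add(-16137, Mul(-1, 222695))), -1)) = Mul(Add(-207648, 202464), Pow(Add(174125, Add(-16137, Mul(-1, 222695))), -1)) = Mul(-5184, Pow(Add(174125, Add(-16137, -222695)), -1)) = Mul(-5184, Pow(Add(174125, -238832), -1)) = Mul(-5184, Pow(-64707, -1)) = Mul(-5184, Rational(-1, 64707)) = Rational(1728, 21569)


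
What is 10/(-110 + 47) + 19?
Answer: 1187/63 ≈ 18.841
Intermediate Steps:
10/(-110 + 47) + 19 = 10/(-63) + 19 = 10*(-1/63) + 19 = -10/63 + 19 = 1187/63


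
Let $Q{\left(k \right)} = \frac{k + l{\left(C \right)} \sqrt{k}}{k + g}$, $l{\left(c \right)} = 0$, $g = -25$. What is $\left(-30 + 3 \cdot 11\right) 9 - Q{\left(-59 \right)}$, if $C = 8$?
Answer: $\frac{2209}{84} \approx 26.298$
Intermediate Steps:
$Q{\left(k \right)} = \frac{k}{-25 + k}$ ($Q{\left(k \right)} = \frac{k + 0 \sqrt{k}}{k - 25} = \frac{k + 0}{-25 + k} = \frac{k}{-25 + k}$)
$\left(-30 + 3 \cdot 11\right) 9 - Q{\left(-59 \right)} = \left(-30 + 3 \cdot 11\right) 9 - - \frac{59}{-25 - 59} = \left(-30 + 33\right) 9 - - \frac{59}{-84} = 3 \cdot 9 - \left(-59\right) \left(- \frac{1}{84}\right) = 27 - \frac{59}{84} = \frac{2209}{84}$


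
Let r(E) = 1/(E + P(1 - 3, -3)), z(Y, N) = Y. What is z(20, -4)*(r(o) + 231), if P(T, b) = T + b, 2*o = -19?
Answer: 133940/29 ≈ 4618.6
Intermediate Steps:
o = -19/2 (o = (½)*(-19) = -19/2 ≈ -9.5000)
r(E) = 1/(-5 + E) (r(E) = 1/(E + ((1 - 3) - 3)) = 1/(E + (-2 - 3)) = 1/(E - 5) = 1/(-5 + E))
z(20, -4)*(r(o) + 231) = 20*(1/(-5 - 19/2) + 231) = 20*(1/(-29/2) + 231) = 20*(-2/29 + 231) = 20*(6697/29) = 133940/29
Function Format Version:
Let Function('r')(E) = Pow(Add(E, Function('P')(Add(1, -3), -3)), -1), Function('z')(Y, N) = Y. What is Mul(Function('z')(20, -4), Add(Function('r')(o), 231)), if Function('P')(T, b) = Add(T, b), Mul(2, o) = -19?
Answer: Rational(133940, 29) ≈ 4618.6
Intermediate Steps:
o = Rational(-19, 2) (o = Mul(Rational(1, 2), -19) = Rational(-19, 2) ≈ -9.5000)
Function('r')(E) = Pow(Add(-5, E), -1) (Function('r')(E) = Pow(Add(E, Add(Add(1, -3), -3)), -1) = Pow(Add(E, Add(-2, -3)), -1) = Pow(Add(E, -5), -1) = Pow(Add(-5, E), -1))
Mul(Function('z')(20, -4), Add(Function('r')(o), 231)) = Mul(20, Add(Pow(Add(-5, Rational(-19, 2)), -1), 231)) = Mul(20, Add(Pow(Rational(-29, 2), -1), 231)) = Mul(20, Add(Rational(-2, 29), 231)) = Mul(20, Rational(6697, 29)) = Rational(133940, 29)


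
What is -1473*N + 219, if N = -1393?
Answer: 2052108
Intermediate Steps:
-1473*N + 219 = -1473*(-1393) + 219 = 2051889 + 219 = 2052108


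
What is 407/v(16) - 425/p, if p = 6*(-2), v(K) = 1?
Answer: 5309/12 ≈ 442.42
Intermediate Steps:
p = -12
407/v(16) - 425/p = 407/1 - 425/(-12) = 407*1 - 425*(-1/12) = 407 + 425/12 = 5309/12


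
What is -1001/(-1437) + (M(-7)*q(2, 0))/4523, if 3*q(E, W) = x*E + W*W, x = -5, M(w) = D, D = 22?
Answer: 4422143/6499551 ≈ 0.68038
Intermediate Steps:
M(w) = 22
q(E, W) = -5*E/3 + W**2/3 (q(E, W) = (-5*E + W*W)/3 = (-5*E + W**2)/3 = (W**2 - 5*E)/3 = -5*E/3 + W**2/3)
-1001/(-1437) + (M(-7)*q(2, 0))/4523 = -1001/(-1437) + (22*(-5/3*2 + (1/3)*0**2))/4523 = -1001*(-1/1437) + (22*(-10/3 + (1/3)*0))*(1/4523) = 1001/1437 + (22*(-10/3 + 0))*(1/4523) = 1001/1437 + (22*(-10/3))*(1/4523) = 1001/1437 - 220/3*1/4523 = 1001/1437 - 220/13569 = 4422143/6499551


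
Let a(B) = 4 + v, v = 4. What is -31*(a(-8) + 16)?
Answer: -744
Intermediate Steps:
a(B) = 8 (a(B) = 4 + 4 = 8)
-31*(a(-8) + 16) = -31*(8 + 16) = -31*24 = -744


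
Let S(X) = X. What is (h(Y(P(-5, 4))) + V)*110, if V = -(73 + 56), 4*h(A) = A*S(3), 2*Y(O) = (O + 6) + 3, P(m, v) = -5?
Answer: -14025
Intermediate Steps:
Y(O) = 9/2 + O/2 (Y(O) = ((O + 6) + 3)/2 = ((6 + O) + 3)/2 = (9 + O)/2 = 9/2 + O/2)
h(A) = 3*A/4 (h(A) = (A*3)/4 = (3*A)/4 = 3*A/4)
V = -129 (V = -1*129 = -129)
(h(Y(P(-5, 4))) + V)*110 = (3*(9/2 + (1/2)*(-5))/4 - 129)*110 = (3*(9/2 - 5/2)/4 - 129)*110 = ((3/4)*2 - 129)*110 = (3/2 - 129)*110 = -255/2*110 = -14025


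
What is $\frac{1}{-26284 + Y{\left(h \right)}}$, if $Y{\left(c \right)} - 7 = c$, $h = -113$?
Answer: $- \frac{1}{26390} \approx -3.7893 \cdot 10^{-5}$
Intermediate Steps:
$Y{\left(c \right)} = 7 + c$
$\frac{1}{-26284 + Y{\left(h \right)}} = \frac{1}{-26284 + \left(7 - 113\right)} = \frac{1}{-26284 - 106} = \frac{1}{-26390} = - \frac{1}{26390}$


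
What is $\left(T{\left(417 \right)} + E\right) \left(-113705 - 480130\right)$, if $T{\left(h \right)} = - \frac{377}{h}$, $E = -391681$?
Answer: $\frac{32330624867530}{139} \approx 2.3259 \cdot 10^{11}$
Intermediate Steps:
$\left(T{\left(417 \right)} + E\right) \left(-113705 - 480130\right) = \left(- \frac{377}{417} - 391681\right) \left(-113705 - 480130\right) = \left(\left(-377\right) \frac{1}{417} - 391681\right) \left(-593835\right) = \left(- \frac{377}{417} - 391681\right) \left(-593835\right) = \left(- \frac{163331354}{417}\right) \left(-593835\right) = \frac{32330624867530}{139}$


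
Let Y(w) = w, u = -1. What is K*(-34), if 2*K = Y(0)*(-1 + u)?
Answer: 0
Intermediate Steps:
K = 0 (K = (0*(-1 - 1))/2 = (0*(-2))/2 = (½)*0 = 0)
K*(-34) = 0*(-34) = 0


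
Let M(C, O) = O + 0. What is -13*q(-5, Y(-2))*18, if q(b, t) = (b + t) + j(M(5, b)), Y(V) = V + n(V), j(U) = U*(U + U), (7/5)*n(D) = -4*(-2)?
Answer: -79794/7 ≈ -11399.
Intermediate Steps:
n(D) = 40/7 (n(D) = 5*(-4*(-2))/7 = (5/7)*8 = 40/7)
M(C, O) = O
j(U) = 2*U² (j(U) = U*(2*U) = 2*U²)
Y(V) = 40/7 + V (Y(V) = V + 40/7 = 40/7 + V)
q(b, t) = b + t + 2*b² (q(b, t) = (b + t) + 2*b² = b + t + 2*b²)
-13*q(-5, Y(-2))*18 = -13*(-5 + (40/7 - 2) + 2*(-5)²)*18 = -13*(-5 + 26/7 + 2*25)*18 = -13*(-5 + 26/7 + 50)*18 = -13*341/7*18 = -4433/7*18 = -79794/7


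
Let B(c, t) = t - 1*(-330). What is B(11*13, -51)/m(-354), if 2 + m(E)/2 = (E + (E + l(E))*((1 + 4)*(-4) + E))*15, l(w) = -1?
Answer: 279/3972476 ≈ 7.0233e-5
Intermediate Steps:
B(c, t) = 330 + t (B(c, t) = t + 330 = 330 + t)
m(E) = -4 + 30*E + 30*(-1 + E)*(-20 + E) (m(E) = -4 + 2*((E + (E - 1)*((1 + 4)*(-4) + E))*15) = -4 + 2*((E + (-1 + E)*(5*(-4) + E))*15) = -4 + 2*((E + (-1 + E)*(-20 + E))*15) = -4 + 2*(15*E + 15*(-1 + E)*(-20 + E)) = -4 + (30*E + 30*(-1 + E)*(-20 + E)) = -4 + 30*E + 30*(-1 + E)*(-20 + E))
B(11*13, -51)/m(-354) = (330 - 51)/(596 - 600*(-354) + 30*(-354)**2) = 279/(596 + 212400 + 30*125316) = 279/(596 + 212400 + 3759480) = 279/3972476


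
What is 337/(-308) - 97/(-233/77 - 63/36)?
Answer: 8706081/453068 ≈ 19.216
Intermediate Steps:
337/(-308) - 97/(-233/77 - 63/36) = 337*(-1/308) - 97/(-233*1/77 - 63*1/36) = -337/308 - 97/(-233/77 - 7/4) = -337/308 - 97/(-1471/308) = -337/308 - 97*(-308/1471) = -337/308 + 29876/1471 = 8706081/453068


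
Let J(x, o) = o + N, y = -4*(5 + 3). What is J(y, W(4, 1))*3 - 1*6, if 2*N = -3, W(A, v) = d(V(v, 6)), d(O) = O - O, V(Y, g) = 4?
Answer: -21/2 ≈ -10.500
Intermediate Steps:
d(O) = 0
W(A, v) = 0
N = -3/2 (N = (½)*(-3) = -3/2 ≈ -1.5000)
y = -32 (y = -4*8 = -32)
J(x, o) = -3/2 + o (J(x, o) = o - 3/2 = -3/2 + o)
J(y, W(4, 1))*3 - 1*6 = (-3/2 + 0)*3 - 1*6 = -3/2*3 - 6 = -9/2 - 6 = -21/2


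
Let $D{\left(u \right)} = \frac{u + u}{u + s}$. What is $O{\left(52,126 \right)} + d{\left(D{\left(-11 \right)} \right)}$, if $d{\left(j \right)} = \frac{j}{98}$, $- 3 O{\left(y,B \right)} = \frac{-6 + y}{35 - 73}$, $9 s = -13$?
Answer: $\frac{131867}{312816} \approx 0.42155$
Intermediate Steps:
$s = - \frac{13}{9}$ ($s = \frac{1}{9} \left(-13\right) = - \frac{13}{9} \approx -1.4444$)
$O{\left(y,B \right)} = - \frac{1}{19} + \frac{y}{114}$ ($O{\left(y,B \right)} = - \frac{\left(-6 + y\right) \frac{1}{35 - 73}}{3} = - \frac{\left(-6 + y\right) \frac{1}{-38}}{3} = - \frac{\left(-6 + y\right) \left(- \frac{1}{38}\right)}{3} = - \frac{\frac{3}{19} - \frac{y}{38}}{3} = - \frac{1}{19} + \frac{y}{114}$)
$D{\left(u \right)} = \frac{2 u}{- \frac{13}{9} + u}$ ($D{\left(u \right)} = \frac{u + u}{u - \frac{13}{9}} = \frac{2 u}{- \frac{13}{9} + u}$)
$d{\left(j \right)} = \frac{j}{98}$ ($d{\left(j \right)} = j \frac{1}{98} = \frac{j}{98}$)
$O{\left(52,126 \right)} + d{\left(D{\left(-11 \right)} \right)} = \left(- \frac{1}{19} + \frac{1}{114} \cdot 52\right) + \frac{18 \left(-11\right) \frac{1}{-13 + 9 \left(-11\right)}}{98} = \left(- \frac{1}{19} + \frac{26}{57}\right) + \frac{18 \left(-11\right) \frac{1}{-13 - 99}}{98} = \frac{23}{57} + \frac{18 \left(-11\right) \frac{1}{-112}}{98} = \frac{23}{57} + \frac{18 \left(-11\right) \left(- \frac{1}{112}\right)}{98} = \frac{23}{57} + \frac{1}{98} \cdot \frac{99}{56} = \frac{23}{57} + \frac{99}{5488} = \frac{131867}{312816}$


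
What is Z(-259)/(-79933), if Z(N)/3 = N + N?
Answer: 222/11419 ≈ 0.019441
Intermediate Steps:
Z(N) = 6*N (Z(N) = 3*(N + N) = 3*(2*N) = 6*N)
Z(-259)/(-79933) = (6*(-259))/(-79933) = -1554*(-1/79933) = 222/11419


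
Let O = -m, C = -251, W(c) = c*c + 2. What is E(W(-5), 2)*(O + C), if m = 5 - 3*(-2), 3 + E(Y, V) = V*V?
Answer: -262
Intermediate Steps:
W(c) = 2 + c² (W(c) = c² + 2 = 2 + c²)
E(Y, V) = -3 + V² (E(Y, V) = -3 + V*V = -3 + V²)
m = 11 (m = 5 + 6 = 11)
O = -11 (O = -1*11 = -11)
E(W(-5), 2)*(O + C) = (-3 + 2²)*(-11 - 251) = (-3 + 4)*(-262) = 1*(-262) = -262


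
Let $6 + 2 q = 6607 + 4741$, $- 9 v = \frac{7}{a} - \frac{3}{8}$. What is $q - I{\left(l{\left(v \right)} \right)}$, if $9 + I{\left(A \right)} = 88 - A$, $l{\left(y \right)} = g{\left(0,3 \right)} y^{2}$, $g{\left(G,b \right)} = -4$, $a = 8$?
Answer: $\frac{452951}{81} \approx 5592.0$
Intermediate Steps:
$v = - \frac{1}{18}$ ($v = - \frac{\frac{7}{8} - \frac{3}{8}}{9} = \left(- \frac{1}{9}\right) \frac{1}{2} = - \frac{1}{18} \approx -0.055556$)
$q = 5671$ ($q = -3 + \frac{6607 + 4741}{2} = -3 + \frac{1}{2} \cdot 11348 = -3 + 5674 = 5671$)
$l{\left(y \right)} = - 4 y^{2}$
$I{\left(A \right)} = 79 - A$ ($I{\left(A \right)} = -9 - \left(-88 + A\right) = 79 - A$)
$q - I{\left(l{\left(v \right)} \right)} = 5671 - \left(79 - - 4 \left(- \frac{1}{18}\right)^{2}\right) = 5671 - \left(79 - \left(-4\right) \frac{1}{324}\right) = 5671 - \left(79 - - \frac{1}{81}\right) = 5671 - \left(79 + \frac{1}{81}\right) = 5671 - \frac{6400}{81} = \frac{452951}{81}$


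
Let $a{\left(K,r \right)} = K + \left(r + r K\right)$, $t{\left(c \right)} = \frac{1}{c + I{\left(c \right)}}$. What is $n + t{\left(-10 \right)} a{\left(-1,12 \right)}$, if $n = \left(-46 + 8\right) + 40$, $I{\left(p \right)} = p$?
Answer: $\frac{41}{20} \approx 2.05$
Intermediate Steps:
$t{\left(c \right)} = \frac{1}{2 c}$ ($t{\left(c \right)} = \frac{1}{c + c} = \frac{1}{2 c}$)
$a{\left(K,r \right)} = K + r + K r$ ($a{\left(K,r \right)} = K + \left(r + K r\right) = K + r + K r$)
$n = 2$ ($n = -38 + 40 = 2$)
$n + t{\left(-10 \right)} a{\left(-1,12 \right)} = 2 + \frac{1}{2 \left(-10\right)} \left(-1 + 12 - 12\right) = 2 + \frac{1}{2} \left(- \frac{1}{10}\right) \left(-1 + 12 - 12\right) = 2 - - \frac{1}{20} = 2 + \frac{1}{20} = \frac{41}{20}$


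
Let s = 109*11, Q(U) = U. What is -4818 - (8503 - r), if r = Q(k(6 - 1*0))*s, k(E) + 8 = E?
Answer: -15719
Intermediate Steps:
k(E) = -8 + E
s = 1199
r = -2398 (r = (-8 + (6 - 1*0))*1199 = (-8 + (6 + 0))*1199 = (-8 + 6)*1199 = -2*1199 = -2398)
-4818 - (8503 - r) = -4818 - (8503 - 1*(-2398)) = -4818 - (8503 + 2398) = -4818 - 1*10901 = -4818 - 10901 = -15719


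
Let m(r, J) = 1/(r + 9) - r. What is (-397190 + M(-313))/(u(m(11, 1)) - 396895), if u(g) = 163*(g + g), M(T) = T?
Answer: 3975030/4004647 ≈ 0.99260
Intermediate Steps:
m(r, J) = 1/(9 + r) - r
u(g) = 326*g (u(g) = 163*(2*g) = 326*g)
(-397190 + M(-313))/(u(m(11, 1)) - 396895) = (-397190 - 313)/(326*((1 - 1*11² - 9*11)/(9 + 11)) - 396895) = -397503/(326*((1 - 1*121 - 99)/20) - 396895) = -397503/(326*((1 - 121 - 99)/20) - 396895) = -397503/(326*((1/20)*(-219)) - 396895) = -397503/(326*(-219/20) - 396895) = -397503/(-35697/10 - 396895) = -397503/(-4004647/10) = -397503*(-10/4004647) = 3975030/4004647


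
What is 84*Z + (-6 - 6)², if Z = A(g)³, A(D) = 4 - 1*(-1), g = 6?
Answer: 10644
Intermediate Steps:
A(D) = 5 (A(D) = 4 + 1 = 5)
Z = 125 (Z = 5³ = 125)
84*Z + (-6 - 6)² = 84*125 + (-6 - 6)² = 10500 + (-12)² = 10500 + 144 = 10644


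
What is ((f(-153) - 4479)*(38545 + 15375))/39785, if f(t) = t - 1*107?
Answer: -51105376/7957 ≈ -6422.7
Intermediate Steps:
f(t) = -107 + t (f(t) = t - 107 = -107 + t)
((f(-153) - 4479)*(38545 + 15375))/39785 = (((-107 - 153) - 4479)*(38545 + 15375))/39785 = ((-260 - 4479)*53920)*(1/39785) = -4739*53920*(1/39785) = -255526880*1/39785 = -51105376/7957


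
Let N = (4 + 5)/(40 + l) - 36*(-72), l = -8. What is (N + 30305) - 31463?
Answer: 45897/32 ≈ 1434.3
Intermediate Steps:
N = 82953/32 (N = (4 + 5)/(40 - 8) - 36*(-72) = 9/32 + 2592 = 82953/32 ≈ 2592.3)
(N + 30305) - 31463 = (82953/32 + 30305) - 31463 = 1052713/32 - 31463 = 45897/32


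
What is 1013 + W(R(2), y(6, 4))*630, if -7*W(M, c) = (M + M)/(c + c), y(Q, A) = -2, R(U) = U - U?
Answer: 1013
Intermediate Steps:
R(U) = 0
W(M, c) = -M/(7*c) (W(M, c) = -(M + M)/(7*(c + c)) = -2*M/(7*(2*c)) = -2*M*1/(2*c)/7 = -M/(7*c))
1013 + W(R(2), y(6, 4))*630 = 1013 - ⅐*0/(-2)*630 = 1013 - ⅐*0*(-½)*630 = 1013 + 0*630 = 1013 + 0 = 1013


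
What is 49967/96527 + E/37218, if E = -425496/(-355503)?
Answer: 110193329650135/212859903016443 ≈ 0.51768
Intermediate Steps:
E = 141832/118501 (E = -425496*(-1/355503) = 141832/118501 ≈ 1.1969)
49967/96527 + E/37218 = 49967/96527 + (141832/118501)/37218 = 49967*(1/96527) + (141832/118501)*(1/37218) = 49967/96527 + 70916/2205185109 = 110193329650135/212859903016443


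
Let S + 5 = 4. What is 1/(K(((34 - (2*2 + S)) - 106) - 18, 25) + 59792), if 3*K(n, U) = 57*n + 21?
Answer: 1/58032 ≈ 1.7232e-5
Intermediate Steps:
S = -1 (S = -5 + 4 = -1)
K(n, U) = 7 + 19*n (K(n, U) = (57*n + 21)/3 = (21 + 57*n)/3 = 7 + 19*n)
1/(K(((34 - (2*2 + S)) - 106) - 18, 25) + 59792) = 1/((7 + 19*(((34 - (2*2 - 1)) - 106) - 18)) + 59792) = 1/((7 + 19*(((34 - (4 - 1)) - 106) - 18)) + 59792) = 1/((7 + 19*(((34 - 1*3) - 106) - 18)) + 59792) = 1/((7 + 19*(((34 - 3) - 106) - 18)) + 59792) = 1/((7 + 19*((31 - 106) - 18)) + 59792) = 1/((7 + 19*(-75 - 18)) + 59792) = 1/((7 + 19*(-93)) + 59792) = 1/((7 - 1767) + 59792) = 1/(-1760 + 59792) = 1/58032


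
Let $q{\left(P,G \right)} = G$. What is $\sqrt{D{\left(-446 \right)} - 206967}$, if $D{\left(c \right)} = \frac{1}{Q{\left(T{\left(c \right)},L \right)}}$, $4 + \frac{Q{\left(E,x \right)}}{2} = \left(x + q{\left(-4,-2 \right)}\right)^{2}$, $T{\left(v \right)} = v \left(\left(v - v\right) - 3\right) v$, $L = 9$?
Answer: $\frac{i \sqrt{186270290}}{30} \approx 454.94 i$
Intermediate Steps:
$T{\left(v \right)} = - 3 v^{2}$ ($T{\left(v \right)} = v \left(0 - 3\right) v = v \left(-3\right) v = - 3 v v = - 3 v^{2}$)
$Q{\left(E,x \right)} = -8 + 2 \left(-2 + x\right)^{2}$ ($Q{\left(E,x \right)} = -8 + 2 \left(x - 2\right)^{2} = -8 + 2 \left(-2 + x\right)^{2}$)
$D{\left(c \right)} = \frac{1}{90}$ ($D{\left(c \right)} = \frac{1}{2 \cdot 9 \left(-4 + 9\right)} = \frac{1}{2 \cdot 9 \cdot 5} = \frac{1}{90}$)
$\sqrt{D{\left(-446 \right)} - 206967} = \sqrt{\frac{1}{90} - 206967} = \sqrt{- \frac{18627029}{90}} = \frac{i \sqrt{186270290}}{30}$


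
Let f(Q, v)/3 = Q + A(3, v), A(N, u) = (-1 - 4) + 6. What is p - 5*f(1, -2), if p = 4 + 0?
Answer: -26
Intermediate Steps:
A(N, u) = 1 (A(N, u) = -5 + 6 = 1)
p = 4
f(Q, v) = 3 + 3*Q (f(Q, v) = 3*(Q + 1) = 3*(1 + Q) = 3 + 3*Q)
p - 5*f(1, -2) = 4 - 5*(3 + 3*1) = 4 - 5*(3 + 3) = 4 - 5*6 = 4 - 30 = -26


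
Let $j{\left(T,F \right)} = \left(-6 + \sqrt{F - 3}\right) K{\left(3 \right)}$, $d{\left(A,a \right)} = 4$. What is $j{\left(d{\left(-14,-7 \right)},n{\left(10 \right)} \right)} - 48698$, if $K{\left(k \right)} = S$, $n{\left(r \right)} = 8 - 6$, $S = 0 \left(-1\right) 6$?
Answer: $-48698$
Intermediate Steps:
$S = 0$ ($S = 0 \cdot 6 = 0$)
$n{\left(r \right)} = 2$
$K{\left(k \right)} = 0$
$j{\left(T,F \right)} = 0$ ($j{\left(T,F \right)} = \left(-6 + \sqrt{F - 3}\right) 0 = \left(-6 + \sqrt{-3 + F}\right) 0 = 0$)
$j{\left(d{\left(-14,-7 \right)},n{\left(10 \right)} \right)} - 48698 = 0 - 48698 = -48698$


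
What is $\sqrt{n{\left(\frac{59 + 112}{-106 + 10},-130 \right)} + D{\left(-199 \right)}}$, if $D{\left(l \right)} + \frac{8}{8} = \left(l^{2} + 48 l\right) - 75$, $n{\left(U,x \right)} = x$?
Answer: $\sqrt{29843} \approx 172.75$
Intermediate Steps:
$D{\left(l \right)} = -76 + l^{2} + 48 l$ ($D{\left(l \right)} = -1 - \left(75 - l^{2} - 48 l\right) = -1 + \left(-75 + l^{2} + 48 l\right) = -76 + l^{2} + 48 l$)
$\sqrt{n{\left(\frac{59 + 112}{-106 + 10},-130 \right)} + D{\left(-199 \right)}} = \sqrt{-130 + \left(-76 + \left(-199\right)^{2} + 48 \left(-199\right)\right)} = \sqrt{-130 - -29973} = \sqrt{-130 + 29973} = \sqrt{29843}$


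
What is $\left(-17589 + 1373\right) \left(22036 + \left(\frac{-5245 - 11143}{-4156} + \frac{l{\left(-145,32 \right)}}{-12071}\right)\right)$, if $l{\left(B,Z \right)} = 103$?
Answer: $- \frac{4482422983087664}{12541769} \approx -3.574 \cdot 10^{8}$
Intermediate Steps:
$\left(-17589 + 1373\right) \left(22036 + \left(\frac{-5245 - 11143}{-4156} + \frac{l{\left(-145,32 \right)}}{-12071}\right)\right) = \left(-17589 + 1373\right) \left(22036 + \left(\frac{-5245 - 11143}{-4156} + \frac{103}{-12071}\right)\right) = - 16216 \left(22036 + \left(\left(-5245 - 11143\right) \left(- \frac{1}{4156}\right) + 103 \left(- \frac{1}{12071}\right)\right)\right) = - 16216 \left(22036 - - \frac{49347870}{12541769}\right) = - 16216 \left(22036 + \left(\frac{4097}{1039} - \frac{103}{12071}\right)\right) = - 16216 \left(22036 + \frac{49347870}{12541769}\right) = \left(-16216\right) \frac{276419769554}{12541769} = - \frac{4482422983087664}{12541769}$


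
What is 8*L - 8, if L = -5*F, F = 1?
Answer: -48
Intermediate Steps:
L = -5 (L = -5*1 = -5)
8*L - 8 = 8*(-5) - 8 = -40 - 8 = -48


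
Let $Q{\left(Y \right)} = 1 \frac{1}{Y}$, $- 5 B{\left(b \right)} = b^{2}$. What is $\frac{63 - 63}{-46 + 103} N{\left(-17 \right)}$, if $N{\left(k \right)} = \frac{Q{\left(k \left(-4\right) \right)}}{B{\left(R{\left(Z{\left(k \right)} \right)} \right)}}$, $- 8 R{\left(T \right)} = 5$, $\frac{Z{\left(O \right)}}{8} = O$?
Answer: $0$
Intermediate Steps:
$Z{\left(O \right)} = 8 O$
$R{\left(T \right)} = - \frac{5}{8}$ ($R{\left(T \right)} = \left(- \frac{1}{8}\right) 5 = - \frac{5}{8}$)
$B{\left(b \right)} = - \frac{b^{2}}{5}$
$Q{\left(Y \right)} = \frac{1}{Y}$
$N{\left(k \right)} = \frac{16}{5 k}$ ($N{\left(k \right)} = \frac{1}{k \left(-4\right) \left(- \frac{\left(- \frac{5}{8}\right)^{2}}{5}\right)} = \frac{1}{- 4 k \left(\left(- \frac{1}{5}\right) \frac{25}{64}\right)} = \frac{\left(- \frac{1}{4}\right) \frac{1}{k}}{- \frac{5}{64}} = - \frac{1}{4 k} \left(- \frac{64}{5}\right) = \frac{16}{5 k}$)
$\frac{63 - 63}{-46 + 103} N{\left(-17 \right)} = \frac{63 - 63}{-46 + 103} \frac{16}{5 \left(-17\right)} = \frac{0}{57} \cdot \frac{16}{5} \left(- \frac{1}{17}\right) = 0 \cdot \frac{1}{57} \left(- \frac{16}{85}\right) = 0 \left(- \frac{16}{85}\right) = 0$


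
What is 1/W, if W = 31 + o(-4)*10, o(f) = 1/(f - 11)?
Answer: 3/91 ≈ 0.032967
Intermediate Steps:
o(f) = 1/(-11 + f)
W = 91/3 (W = 31 + 10/(-11 - 4) = 31 + 10/(-15) = 31 - 1/15*10 = 31 - ⅔ = 91/3 ≈ 30.333)
1/W = 1/(91/3) = 3/91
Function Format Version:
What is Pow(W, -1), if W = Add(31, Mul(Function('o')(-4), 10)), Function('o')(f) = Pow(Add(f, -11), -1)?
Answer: Rational(3, 91) ≈ 0.032967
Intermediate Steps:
Function('o')(f) = Pow(Add(-11, f), -1)
W = Rational(91, 3) (W = Add(31, Mul(Pow(Add(-11, -4), -1), 10)) = Add(31, Mul(Pow(-15, -1), 10)) = Add(31, Mul(Rational(-1, 15), 10)) = Add(31, Rational(-2, 3)) = Rational(91, 3) ≈ 30.333)
Pow(W, -1) = Pow(Rational(91, 3), -1) = Rational(3, 91)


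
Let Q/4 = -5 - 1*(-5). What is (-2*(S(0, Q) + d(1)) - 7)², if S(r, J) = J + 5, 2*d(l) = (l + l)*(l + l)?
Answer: 441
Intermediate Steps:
Q = 0 (Q = 4*(-5 - 1*(-5)) = 4*(-5 + 5) = 4*0 = 0)
d(l) = 2*l² (d(l) = ((l + l)*(l + l))/2 = ((2*l)*(2*l))/2 = (4*l²)/2 = 2*l²)
S(r, J) = 5 + J
(-2*(S(0, Q) + d(1)) - 7)² = (-2*((5 + 0) + 2*1²) - 7)² = (-2*(5 + 2*1) - 7)² = (-2*(5 + 2) - 7)² = (-2*7 - 7)² = (-14 - 7)² = (-21)² = 441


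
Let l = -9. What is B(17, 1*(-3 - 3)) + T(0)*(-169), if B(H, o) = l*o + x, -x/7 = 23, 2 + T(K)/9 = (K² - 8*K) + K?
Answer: 2935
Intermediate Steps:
T(K) = -18 - 63*K + 9*K² (T(K) = -18 + 9*((K² - 8*K) + K) = -18 + 9*(K² - 7*K) = -18 + (-63*K + 9*K²) = -18 - 63*K + 9*K²)
x = -161 (x = -7*23 = -161)
B(H, o) = -161 - 9*o (B(H, o) = -9*o - 161 = -161 - 9*o)
B(17, 1*(-3 - 3)) + T(0)*(-169) = (-161 - 9*(-3 - 3)) + (-18 - 63*0 + 9*0²)*(-169) = (-161 - 9*(-6)) + (-18 + 0 + 9*0)*(-169) = (-161 - 9*(-6)) + (-18 + 0 + 0)*(-169) = (-161 + 54) - 18*(-169) = -107 + 3042 = 2935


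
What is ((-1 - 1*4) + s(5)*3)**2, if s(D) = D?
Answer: 100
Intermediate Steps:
((-1 - 1*4) + s(5)*3)**2 = ((-1 - 1*4) + 5*3)**2 = ((-1 - 4) + 15)**2 = (-5 + 15)**2 = 10**2 = 100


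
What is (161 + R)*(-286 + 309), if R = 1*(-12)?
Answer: 3427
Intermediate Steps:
R = -12
(161 + R)*(-286 + 309) = (161 - 12)*(-286 + 309) = 149*23 = 3427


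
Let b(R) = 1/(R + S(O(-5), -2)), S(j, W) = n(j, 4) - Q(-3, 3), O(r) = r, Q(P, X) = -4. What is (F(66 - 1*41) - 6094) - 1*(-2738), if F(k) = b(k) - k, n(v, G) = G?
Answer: -111572/33 ≈ -3381.0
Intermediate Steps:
S(j, W) = 8 (S(j, W) = 4 - 1*(-4) = 4 + 4 = 8)
b(R) = 1/(8 + R) (b(R) = 1/(R + 8) = 1/(8 + R))
F(k) = 1/(8 + k) - k
(F(66 - 1*41) - 6094) - 1*(-2738) = ((1 - (66 - 1*41)*(8 + (66 - 1*41)))/(8 + (66 - 1*41)) - 6094) - 1*(-2738) = ((1 - (66 - 41)*(8 + (66 - 41)))/(8 + (66 - 41)) - 6094) + 2738 = ((1 - 1*25*(8 + 25))/(8 + 25) - 6094) + 2738 = ((1 - 1*25*33)/33 - 6094) + 2738 = ((1 - 825)/33 - 6094) + 2738 = ((1/33)*(-824) - 6094) + 2738 = (-824/33 - 6094) + 2738 = -201926/33 + 2738 = -111572/33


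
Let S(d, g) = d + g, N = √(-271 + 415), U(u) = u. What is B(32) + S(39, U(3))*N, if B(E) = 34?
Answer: 538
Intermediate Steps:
N = 12 (N = √144 = 12)
B(32) + S(39, U(3))*N = 34 + (39 + 3)*12 = 34 + 42*12 = 34 + 504 = 538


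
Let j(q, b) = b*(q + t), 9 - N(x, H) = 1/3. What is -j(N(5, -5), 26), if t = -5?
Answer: -286/3 ≈ -95.333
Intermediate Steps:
N(x, H) = 26/3 (N(x, H) = 9 - 1/3 = 26/3)
j(q, b) = b*(-5 + q) (j(q, b) = b*(q - 5) = b*(-5 + q))
-j(N(5, -5), 26) = -26*(-5 + 26/3) = -26*11/3 = -1*286/3 = -286/3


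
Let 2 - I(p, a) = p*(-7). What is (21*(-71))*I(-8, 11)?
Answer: 80514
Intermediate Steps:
I(p, a) = 2 + 7*p (I(p, a) = 2 - p*(-7) = 2 - (-7)*p = 2 + 7*p)
(21*(-71))*I(-8, 11) = (21*(-71))*(2 + 7*(-8)) = -1491*(2 - 56) = -1491*(-54) = 80514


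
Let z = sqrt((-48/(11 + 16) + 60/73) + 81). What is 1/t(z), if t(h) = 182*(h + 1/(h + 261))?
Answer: -112660389/427847728529494 + 134106753*sqrt(3838997)/427847728529494 ≈ 0.00061388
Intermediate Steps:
z = sqrt(3838997)/219 (z = sqrt((-48/27 + 60*(1/73)) + 81) = sqrt((-48*1/27 + 60/73) + 81) = sqrt((-16/9 + 60/73) + 81) = sqrt(-628/657 + 81) = sqrt(52589/657) = sqrt(3838997)/219 ≈ 8.9467)
t(h) = 182*h + 182/(261 + h) (t(h) = 182*(h + 1/(261 + h)) = 182*h + 182/(261 + h))
1/t(z) = 1/(182*(1 + (sqrt(3838997)/219)**2 + 261*(sqrt(3838997)/219))/(261 + sqrt(3838997)/219)) = 1/(182*(1 + 52589/657 + 87*sqrt(3838997)/73)/(261 + sqrt(3838997)/219)) = 1/(182*(53246/657 + 87*sqrt(3838997)/73)/(261 + sqrt(3838997)/219)) = (261 + sqrt(3838997)/219)/(182*(53246/657 + 87*sqrt(3838997)/73))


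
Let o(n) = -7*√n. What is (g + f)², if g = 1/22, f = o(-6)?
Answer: (1 - 154*I*√6)²/484 ≈ -294.0 - 1.5588*I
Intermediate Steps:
f = -7*I*√6 ≈ -17.146*I
g = 1/22 ≈ 0.045455
(g + f)² = (1/22 - 7*I*√6)²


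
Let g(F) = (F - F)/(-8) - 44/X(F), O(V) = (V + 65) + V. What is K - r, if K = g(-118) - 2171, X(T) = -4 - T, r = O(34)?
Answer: -131350/57 ≈ -2304.4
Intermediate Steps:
O(V) = 65 + 2*V (O(V) = (65 + V) + V = 65 + 2*V)
r = 133 (r = 65 + 2*34 = 65 + 68 = 133)
g(F) = -44/(-4 - F) (g(F) = (F - F)/(-8) - 44/(-4 - F) = 0*(-⅛) - 44/(-4 - F) = 0 - 44/(-4 - F) = -44/(-4 - F))
K = -123769/57 (K = 44/(4 - 118) - 2171 = 44/(-114) - 2171 = 44*(-1/114) - 2171 = -22/57 - 2171 = -123769/57 ≈ -2171.4)
K - r = -123769/57 - 1*133 = -123769/57 - 133 = -131350/57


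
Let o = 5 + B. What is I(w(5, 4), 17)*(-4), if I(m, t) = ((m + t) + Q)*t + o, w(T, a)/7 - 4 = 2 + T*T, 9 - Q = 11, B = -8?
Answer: -15764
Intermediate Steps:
Q = -2 (Q = 9 - 1*11 = 9 - 11 = -2)
w(T, a) = 42 + 7*T² (w(T, a) = 28 + 7*(2 + T*T) = 28 + 7*(2 + T²) = 28 + (14 + 7*T²) = 42 + 7*T²)
o = -3 (o = 5 - 8 = -3)
I(m, t) = -3 + t*(-2 + m + t) (I(m, t) = ((m + t) - 2)*t - 3 = (-2 + m + t)*t - 3 = t*(-2 + m + t) - 3 = -3 + t*(-2 + m + t))
I(w(5, 4), 17)*(-4) = (-3 + 17² - 2*17 + (42 + 7*5²)*17)*(-4) = (-3 + 289 - 34 + (42 + 7*25)*17)*(-4) = (-3 + 289 - 34 + (42 + 175)*17)*(-4) = (-3 + 289 - 34 + 217*17)*(-4) = (-3 + 289 - 34 + 3689)*(-4) = 3941*(-4) = -15764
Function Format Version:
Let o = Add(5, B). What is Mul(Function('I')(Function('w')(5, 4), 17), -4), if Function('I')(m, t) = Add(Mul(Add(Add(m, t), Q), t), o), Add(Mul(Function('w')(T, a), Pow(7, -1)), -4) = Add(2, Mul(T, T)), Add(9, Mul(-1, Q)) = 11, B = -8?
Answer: -15764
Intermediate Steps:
Q = -2 (Q = Add(9, Mul(-1, 11)) = Add(9, -11) = -2)
Function('w')(T, a) = Add(42, Mul(7, Pow(T, 2))) (Function('w')(T, a) = Add(28, Mul(7, Add(2, Mul(T, T)))) = Add(28, Mul(7, Add(2, Pow(T, 2)))) = Add(28, Add(14, Mul(7, Pow(T, 2)))) = Add(42, Mul(7, Pow(T, 2))))
o = -3 (o = Add(5, -8) = -3)
Function('I')(m, t) = Add(-3, Mul(t, Add(-2, m, t))) (Function('I')(m, t) = Add(Mul(Add(Add(m, t), -2), t), -3) = Add(Mul(Add(-2, m, t), t), -3) = Add(Mul(t, Add(-2, m, t)), -3) = Add(-3, Mul(t, Add(-2, m, t))))
Mul(Function('I')(Function('w')(5, 4), 17), -4) = Mul(Add(-3, Pow(17, 2), Mul(-2, 17), Mul(Add(42, Mul(7, Pow(5, 2))), 17)), -4) = Mul(Add(-3, 289, -34, Mul(Add(42, Mul(7, 25)), 17)), -4) = Mul(Add(-3, 289, -34, Mul(Add(42, 175), 17)), -4) = Mul(Add(-3, 289, -34, Mul(217, 17)), -4) = Mul(Add(-3, 289, -34, 3689), -4) = Mul(3941, -4) = -15764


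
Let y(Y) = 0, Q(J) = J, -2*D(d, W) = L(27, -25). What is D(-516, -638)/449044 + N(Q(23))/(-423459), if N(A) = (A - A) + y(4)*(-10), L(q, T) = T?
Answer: 25/898088 ≈ 2.7837e-5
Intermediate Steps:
D(d, W) = 25/2 (D(d, W) = -1/2*(-25) = 25/2)
N(A) = 0 (N(A) = (A - A) + 0*(-10) = 0 + 0 = 0)
D(-516, -638)/449044 + N(Q(23))/(-423459) = (25/2)/449044 + 0/(-423459) = (25/2)*(1/449044) + 0*(-1/423459) = 25/898088 + 0 = 25/898088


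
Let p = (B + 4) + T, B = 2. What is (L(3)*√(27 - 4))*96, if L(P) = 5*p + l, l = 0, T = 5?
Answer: 5280*√23 ≈ 25322.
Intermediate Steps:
p = 11 (p = (2 + 4) + 5 = 6 + 5 = 11)
L(P) = 55 (L(P) = 5*11 + 0 = 55 + 0 = 55)
(L(3)*√(27 - 4))*96 = (55*√(27 - 4))*96 = (55*√23)*96 = 5280*√23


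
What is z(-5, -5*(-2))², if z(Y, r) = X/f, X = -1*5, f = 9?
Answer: 25/81 ≈ 0.30864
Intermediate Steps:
X = -5
z(Y, r) = -5/9
z(-5, -5*(-2))² = (-5/9)² = 25/81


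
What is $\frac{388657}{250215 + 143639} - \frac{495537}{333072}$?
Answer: $- \frac{10953077549}{21863623248} \approx -0.50097$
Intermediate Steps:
$\frac{388657}{250215 + 143639} - \frac{495537}{333072} = \frac{388657}{393854} - \frac{165179}{111024} = - \frac{10953077549}{21863623248}$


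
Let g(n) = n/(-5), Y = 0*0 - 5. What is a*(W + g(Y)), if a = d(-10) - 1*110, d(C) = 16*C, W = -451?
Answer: 121500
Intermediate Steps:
Y = -5 (Y = 0 - 5 = -5)
g(n) = -n/5 (g(n) = n*(-1/5) = -n/5)
a = -270 (a = 16*(-10) - 1*110 = -160 - 110 = -270)
a*(W + g(Y)) = -270*(-451 - 1/5*(-5)) = -270*(-451 + 1) = -270*(-450) = 121500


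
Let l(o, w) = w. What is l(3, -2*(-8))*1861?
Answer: 29776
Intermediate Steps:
l(3, -2*(-8))*1861 = -2*(-8)*1861 = 16*1861 = 29776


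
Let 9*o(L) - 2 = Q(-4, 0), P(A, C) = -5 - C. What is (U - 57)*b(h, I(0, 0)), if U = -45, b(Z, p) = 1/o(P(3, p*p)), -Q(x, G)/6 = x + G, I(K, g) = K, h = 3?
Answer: -459/13 ≈ -35.308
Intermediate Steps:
Q(x, G) = -6*G - 6*x (Q(x, G) = -6*(x + G) = -6*(G + x) = -6*G - 6*x)
o(L) = 26/9 (o(L) = 2/9 + (-6*0 - 6*(-4))/9 = 2/9 + (0 + 24)/9 = 2/9 + (⅑)*24 = 2/9 + 8/3 = 26/9)
b(Z, p) = 9/26 (b(Z, p) = 1/(26/9) = 9/26)
(U - 57)*b(h, I(0, 0)) = (-45 - 57)*(9/26) = -102*9/26 = -459/13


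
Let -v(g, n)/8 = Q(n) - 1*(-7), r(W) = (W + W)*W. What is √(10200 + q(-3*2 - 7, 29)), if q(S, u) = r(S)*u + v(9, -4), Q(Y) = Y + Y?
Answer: √20010 ≈ 141.46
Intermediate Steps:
Q(Y) = 2*Y
r(W) = 2*W² (r(W) = (2*W)*W = 2*W²)
v(g, n) = -56 - 16*n (v(g, n) = -8*(2*n - 1*(-7)) = -8*(2*n + 7) = -8*(7 + 2*n) = -56 - 16*n)
q(S, u) = 8 + 2*u*S² (q(S, u) = (2*S²)*u + (-56 - 16*(-4)) = 2*u*S² + (-56 + 64) = 2*u*S² + 8 = 8 + 2*u*S²)
√(10200 + q(-3*2 - 7, 29)) = √(10200 + (8 + 2*29*(-3*2 - 7)²)) = √(10200 + (8 + 2*29*(-6 - 7)²)) = √(10200 + (8 + 2*29*(-13)²)) = √(10200 + (8 + 2*29*169)) = √(10200 + (8 + 9802)) = √(10200 + 9810) = √20010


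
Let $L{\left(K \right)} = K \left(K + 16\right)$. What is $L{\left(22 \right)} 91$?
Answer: $76076$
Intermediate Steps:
$L{\left(K \right)} = K \left(16 + K\right)$
$L{\left(22 \right)} 91 = 22 \left(16 + 22\right) 91 = 22 \cdot 38 \cdot 91 = 836 \cdot 91 = 76076$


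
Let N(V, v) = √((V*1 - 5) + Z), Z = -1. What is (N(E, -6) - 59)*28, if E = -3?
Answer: -1652 + 84*I ≈ -1652.0 + 84.0*I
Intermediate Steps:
N(V, v) = √(-6 + V) (N(V, v) = √((V*1 - 5) - 1) = √((V - 5) - 1) = √((-5 + V) - 1) = √(-6 + V))
(N(E, -6) - 59)*28 = (√(-6 - 3) - 59)*28 = (√(-9) - 59)*28 = (3*I - 59)*28 = (-59 + 3*I)*28 = -1652 + 84*I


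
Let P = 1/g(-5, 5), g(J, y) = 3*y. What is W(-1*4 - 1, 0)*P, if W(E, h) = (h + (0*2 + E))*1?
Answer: -⅓ ≈ -0.33333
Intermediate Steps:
P = 1/15 (P = 1/(3*5) = 1/15 ≈ 0.066667)
W(E, h) = E + h (W(E, h) = (h + (0 + E))*1 = (h + E)*1 = (E + h)*1 = E + h)
W(-1*4 - 1, 0)*P = ((-1*4 - 1) + 0)*(1/15) = ((-4 - 1) + 0)*(1/15) = (-5 + 0)*(1/15) = -5*1/15 = -⅓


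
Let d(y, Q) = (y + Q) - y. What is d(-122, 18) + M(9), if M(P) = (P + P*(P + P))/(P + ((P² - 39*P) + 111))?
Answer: 843/50 ≈ 16.860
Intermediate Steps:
d(y, Q) = Q (d(y, Q) = (Q + y) - y = Q)
M(P) = (P + 2*P²)/(111 + P² - 38*P) (M(P) = (P + P*(2*P))/(P + (111 + P² - 39*P)) = (P + 2*P²)/(111 + P² - 38*P))
d(-122, 18) + M(9) = 18 + 9*(1 + 2*9)/(111 + 9² - 38*9) = 18 + 9*(1 + 18)/(111 + 81 - 342) = 18 + 9*19/(-150) = 18 + 9*(-1/150)*19 = 18 - 57/50 = 843/50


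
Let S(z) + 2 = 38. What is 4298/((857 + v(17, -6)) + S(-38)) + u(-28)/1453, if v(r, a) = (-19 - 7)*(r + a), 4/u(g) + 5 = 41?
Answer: 56205553/7937739 ≈ 7.0808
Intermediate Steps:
S(z) = 36 (S(z) = -2 + 38 = 36)
u(g) = ⅑ (u(g) = 4/(-5 + 41) = 4/36 = 4*(1/36) = ⅑)
v(r, a) = -26*a - 26*r (v(r, a) = -26*(a + r) = -26*a - 26*r)
4298/((857 + v(17, -6)) + S(-38)) + u(-28)/1453 = 4298/((857 + (-26*(-6) - 26*17)) + 36) + (⅑)/1453 = 4298/((857 + (156 - 442)) + 36) + (⅑)*(1/1453) = 4298/((857 - 286) + 36) + 1/13077 = 4298/(571 + 36) + 1/13077 = 4298/607 + 1/13077 = 56205553/7937739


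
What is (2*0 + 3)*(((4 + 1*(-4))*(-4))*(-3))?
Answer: 0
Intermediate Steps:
(2*0 + 3)*(((4 + 1*(-4))*(-4))*(-3)) = (0 + 3)*(((4 - 4)*(-4))*(-3)) = 3*((0*(-4))*(-3)) = 3*(0*(-3)) = 3*0 = 0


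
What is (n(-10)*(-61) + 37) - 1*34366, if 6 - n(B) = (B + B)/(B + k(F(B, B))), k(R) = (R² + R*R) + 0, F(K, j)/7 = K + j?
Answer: -135969827/3919 ≈ -34695.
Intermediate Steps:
F(K, j) = 7*K + 7*j (F(K, j) = 7*(K + j) = 7*K + 7*j)
k(R) = 2*R² (k(R) = (R² + R²) + 0 = 2*R² + 0 = 2*R²)
n(B) = 6 - 2*B/(B + 392*B²) (n(B) = 6 - (B + B)/(B + 2*(7*B + 7*B)²) = 6 - 2*B/(B + 2*(14*B)²) = 6 - 2*B/(B + 2*(196*B²)) = 6 - 2*B/(B + 392*B²))
(n(-10)*(-61) + 37) - 1*34366 = ((4*(1 + 588*(-10))/(1 + 392*(-10)))*(-61) + 37) - 1*34366 = ((4*(1 - 5880)/(1 - 3920))*(-61) + 37) - 34366 = ((4*(-5879)/(-3919))*(-61) + 37) - 34366 = ((4*(-1/3919)*(-5879))*(-61) + 37) - 34366 = ((23516/3919)*(-61) + 37) - 34366 = (-1434476/3919 + 37) - 34366 = -1289473/3919 - 34366 = -135969827/3919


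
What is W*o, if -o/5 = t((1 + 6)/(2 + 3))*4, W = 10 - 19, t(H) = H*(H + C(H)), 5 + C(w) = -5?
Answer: -10836/5 ≈ -2167.2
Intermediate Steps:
C(w) = -10 (C(w) = -5 - 5 = -10)
t(H) = H*(-10 + H) (t(H) = H*(H - 10) = H*(-10 + H))
W = -9
o = 1204/5 (o = -5*((1 + 6)/(2 + 3))*(-10 + (1 + 6)/(2 + 3))*4 = -5*(7/5)*(-10 + 7/5)*4 = -5*(7*(⅕))*(-10 + 7*(⅕))*4 = -5*7*(-10 + 7/5)/5*4 = -5*(7/5)*(-43/5)*4 = -(-301)*4/5 = -5*(-1204/25) = 1204/5 ≈ 240.80)
W*o = -9*1204/5 = -10836/5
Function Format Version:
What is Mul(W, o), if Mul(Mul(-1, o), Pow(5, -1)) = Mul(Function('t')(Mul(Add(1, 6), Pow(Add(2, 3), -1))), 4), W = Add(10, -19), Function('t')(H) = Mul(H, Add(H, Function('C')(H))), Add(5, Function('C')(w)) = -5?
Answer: Rational(-10836, 5) ≈ -2167.2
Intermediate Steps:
Function('C')(w) = -10 (Function('C')(w) = Add(-5, -5) = -10)
Function('t')(H) = Mul(H, Add(-10, H)) (Function('t')(H) = Mul(H, Add(H, -10)) = Mul(H, Add(-10, H)))
W = -9
o = Rational(1204, 5) (o = Mul(-5, Mul(Mul(Mul(Add(1, 6), Pow(Add(2, 3), -1)), Add(-10, Mul(Add(1, 6), Pow(Add(2, 3), -1)))), 4)) = Mul(-5, Mul(Mul(Mul(7, Pow(5, -1)), Add(-10, Mul(7, Pow(5, -1)))), 4)) = Mul(-5, Mul(Mul(Mul(7, Rational(1, 5)), Add(-10, Mul(7, Rational(1, 5)))), 4)) = Mul(-5, Mul(Mul(Rational(7, 5), Add(-10, Rational(7, 5))), 4)) = Mul(-5, Mul(Mul(Rational(7, 5), Rational(-43, 5)), 4)) = Mul(-5, Mul(Rational(-301, 25), 4)) = Mul(-5, Rational(-1204, 25)) = Rational(1204, 5) ≈ 240.80)
Mul(W, o) = Mul(-9, Rational(1204, 5)) = Rational(-10836, 5)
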